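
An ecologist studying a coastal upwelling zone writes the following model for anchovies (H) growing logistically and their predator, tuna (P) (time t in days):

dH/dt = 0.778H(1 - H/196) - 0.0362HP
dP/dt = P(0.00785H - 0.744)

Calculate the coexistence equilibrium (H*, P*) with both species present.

From dP/dt = 0 with P > 0: 0.00785H* = 0.744, so H* = 94.8.
Substitute into dH/dt = 0: 0.778(1 - 94.8/196) = 0.0362P*.
The bracket is 0.516, giving P* = 0.402/0.0362 = 11.1.

H* ≈ 94.8, P* ≈ 11.1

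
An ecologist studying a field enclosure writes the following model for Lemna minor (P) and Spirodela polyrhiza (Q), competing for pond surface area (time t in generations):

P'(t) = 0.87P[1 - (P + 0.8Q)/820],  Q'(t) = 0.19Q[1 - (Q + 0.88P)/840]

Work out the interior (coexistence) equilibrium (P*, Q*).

Setting both brackets to zero gives the nullclines P + 0.8Q = 820 and 0.88P + Q = 840.
Substituting Q = 840 - 0.88P into the first: P(1 - 0.8·0.88) = 820 - 0.8·840.
So P* = 148/0.296 = 500, and then Q* = 840 - 0.88·500 = 400.

P* ≈ 500, Q* ≈ 400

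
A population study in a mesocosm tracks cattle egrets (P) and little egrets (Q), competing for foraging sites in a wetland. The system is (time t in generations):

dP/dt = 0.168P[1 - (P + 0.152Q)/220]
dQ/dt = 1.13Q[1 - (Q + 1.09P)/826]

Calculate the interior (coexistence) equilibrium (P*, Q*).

P* ≈ 113, Q* ≈ 703

Setting both brackets to zero gives the nullclines P + 0.152Q = 220 and 1.09P + Q = 826.
Substituting Q = 826 - 1.09P into the first: P(1 - 0.152·1.09) = 220 - 0.152·826.
So P* = 94.4/0.834 = 113, and then Q* = 826 - 1.09·113 = 703.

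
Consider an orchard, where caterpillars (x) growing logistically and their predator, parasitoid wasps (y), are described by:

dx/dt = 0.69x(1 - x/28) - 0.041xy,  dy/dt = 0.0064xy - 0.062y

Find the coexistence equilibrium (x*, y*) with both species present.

x* ≈ 9.69, y* ≈ 11

From dy/dt = 0 with y > 0: 0.0064x* = 0.062, so x* = 9.69.
Substitute into dx/dt = 0: 0.69(1 - 9.69/28) = 0.041y*.
The bracket is 0.654, giving y* = 0.451/0.041 = 11.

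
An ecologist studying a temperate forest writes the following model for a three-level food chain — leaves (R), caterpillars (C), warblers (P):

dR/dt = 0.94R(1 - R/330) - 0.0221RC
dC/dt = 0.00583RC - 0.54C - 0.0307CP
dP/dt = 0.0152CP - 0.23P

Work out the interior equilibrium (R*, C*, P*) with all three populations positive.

R* ≈ 213, C* ≈ 15.1, P* ≈ 22.8

From dP/dt = 0: 0.0152C* = 0.23, so C* = 15.1.
From dR/dt = 0: 0.94(1 - R*/330) = 0.0221·15.1, giving R* = 330·(1 - 0.356) = 213.
From dC/dt = 0: 0.00583·213 - 0.54 = 0.0307P*, so P* = 0.699/0.0307 = 22.8.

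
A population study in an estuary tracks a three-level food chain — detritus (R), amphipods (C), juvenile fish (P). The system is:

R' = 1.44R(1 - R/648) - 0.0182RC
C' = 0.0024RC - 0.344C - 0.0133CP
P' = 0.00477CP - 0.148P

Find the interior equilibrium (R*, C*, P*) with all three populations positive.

From dP/dt = 0: 0.00477C* = 0.148, so C* = 31.
From dR/dt = 0: 1.44(1 - R*/648) = 0.0182·31, giving R* = 648·(1 - 0.392) = 394.
From dC/dt = 0: 0.0024·394 - 0.344 = 0.0133P*, so P* = 0.601/0.0133 = 45.2.

R* ≈ 394, C* ≈ 31, P* ≈ 45.2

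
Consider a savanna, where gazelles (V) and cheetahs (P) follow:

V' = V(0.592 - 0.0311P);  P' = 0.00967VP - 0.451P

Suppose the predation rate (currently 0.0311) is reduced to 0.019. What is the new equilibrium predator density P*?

At the interior fixed point, setting dV/dt = 0 with V > 0 fixes P* = (prey growth rate)/(VP coefficient) — independent of the other coefficients.
With the change, P* = 0.592/0.019 = 31.2; it rises from 19.

P* ≈ 31.2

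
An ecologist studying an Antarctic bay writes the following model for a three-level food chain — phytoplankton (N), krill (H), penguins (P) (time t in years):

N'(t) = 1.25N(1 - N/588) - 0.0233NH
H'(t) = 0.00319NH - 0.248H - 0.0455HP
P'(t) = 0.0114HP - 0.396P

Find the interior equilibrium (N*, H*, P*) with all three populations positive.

N* ≈ 207, H* ≈ 34.7, P* ≈ 9.08

From dP/dt = 0: 0.0114H* = 0.396, so H* = 34.7.
From dN/dt = 0: 1.25(1 - N*/588) = 0.0233·34.7, giving N* = 588·(1 - 0.647) = 207.
From dH/dt = 0: 0.00319·207 - 0.248 = 0.0455P*, so P* = 0.413/0.0455 = 9.08.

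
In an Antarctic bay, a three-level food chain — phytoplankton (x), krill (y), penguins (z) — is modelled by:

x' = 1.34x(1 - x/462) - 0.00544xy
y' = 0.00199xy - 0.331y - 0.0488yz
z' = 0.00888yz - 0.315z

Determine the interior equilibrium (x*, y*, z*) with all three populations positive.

From dz/dt = 0: 0.00888y* = 0.315, so y* = 35.5.
From dx/dt = 0: 1.34(1 - x*/462) = 0.00544·35.5, giving x* = 462·(1 - 0.144) = 395.
From dy/dt = 0: 0.00199·395 - 0.331 = 0.0488z*, so z* = 0.456/0.0488 = 9.34.

x* ≈ 395, y* ≈ 35.5, z* ≈ 9.34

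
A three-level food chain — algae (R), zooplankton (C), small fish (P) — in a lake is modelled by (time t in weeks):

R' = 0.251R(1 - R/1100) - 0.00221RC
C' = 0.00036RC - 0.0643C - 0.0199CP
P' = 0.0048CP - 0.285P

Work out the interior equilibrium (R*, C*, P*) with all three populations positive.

R* ≈ 525, C* ≈ 59.4, P* ≈ 6.27

From dP/dt = 0: 0.0048C* = 0.285, so C* = 59.4.
From dR/dt = 0: 0.251(1 - R*/1100) = 0.00221·59.4, giving R* = 1100·(1 - 0.523) = 525.
From dC/dt = 0: 0.00036·525 - 0.0643 = 0.0199P*, so P* = 0.125/0.0199 = 6.27.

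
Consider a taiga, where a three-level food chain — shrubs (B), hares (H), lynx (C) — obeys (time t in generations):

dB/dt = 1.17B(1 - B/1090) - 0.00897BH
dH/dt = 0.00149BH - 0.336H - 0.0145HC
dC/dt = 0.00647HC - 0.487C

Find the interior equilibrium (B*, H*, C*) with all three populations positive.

From dC/dt = 0: 0.00647H* = 0.487, so H* = 75.3.
From dB/dt = 0: 1.17(1 - B*/1090) = 0.00897·75.3, giving B* = 1090·(1 - 0.577) = 461.
From dH/dt = 0: 0.00149·461 - 0.336 = 0.0145C*, so C* = 0.351/0.0145 = 24.2.

B* ≈ 461, H* ≈ 75.3, C* ≈ 24.2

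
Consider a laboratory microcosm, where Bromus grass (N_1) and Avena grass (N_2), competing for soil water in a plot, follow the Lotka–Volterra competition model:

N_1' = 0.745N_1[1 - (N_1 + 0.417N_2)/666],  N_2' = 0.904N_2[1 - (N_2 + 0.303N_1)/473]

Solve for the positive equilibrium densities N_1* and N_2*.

N_1* ≈ 537, N_2* ≈ 310

Setting both brackets to zero gives the nullclines N_1 + 0.417N_2 = 666 and 0.303N_1 + N_2 = 473.
Substituting N_2 = 473 - 0.303N_1 into the first: N_1(1 - 0.417·0.303) = 666 - 0.417·473.
So N_1* = 469/0.874 = 537, and then N_2* = 473 - 0.303·537 = 310.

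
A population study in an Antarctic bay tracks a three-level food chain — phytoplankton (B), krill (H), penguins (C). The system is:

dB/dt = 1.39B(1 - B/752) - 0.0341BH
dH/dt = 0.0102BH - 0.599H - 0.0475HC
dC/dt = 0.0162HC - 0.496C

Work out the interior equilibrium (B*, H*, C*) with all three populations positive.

From dC/dt = 0: 0.0162H* = 0.496, so H* = 30.6.
From dB/dt = 0: 1.39(1 - B*/752) = 0.0341·30.6, giving B* = 752·(1 - 0.751) = 187.
From dH/dt = 0: 0.0102·187 - 0.599 = 0.0475C*, so C* = 1.31/0.0475 = 27.6.

B* ≈ 187, H* ≈ 30.6, C* ≈ 27.6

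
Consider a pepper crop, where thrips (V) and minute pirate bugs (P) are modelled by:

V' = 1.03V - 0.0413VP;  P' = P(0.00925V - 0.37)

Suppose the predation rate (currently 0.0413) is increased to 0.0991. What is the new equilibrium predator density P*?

P* ≈ 10.4

At the interior fixed point, setting dV/dt = 0 with V > 0 fixes P* = (prey growth rate)/(VP coefficient) — independent of the other coefficients.
With the change, P* = 1.03/0.0991 = 10.4; it falls from 24.9.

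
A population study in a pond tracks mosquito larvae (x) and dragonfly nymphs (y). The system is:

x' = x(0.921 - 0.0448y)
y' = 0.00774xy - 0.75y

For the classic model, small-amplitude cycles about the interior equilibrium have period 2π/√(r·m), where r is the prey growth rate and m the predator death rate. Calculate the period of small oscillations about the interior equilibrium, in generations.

T ≈ 7.56 generations

Here r = 0.921 and m = 0.75, so r·m = 0.691.
ω = √0.691 = 0.831 per generation, hence T = 2π/ω ≈ 7.56 generations.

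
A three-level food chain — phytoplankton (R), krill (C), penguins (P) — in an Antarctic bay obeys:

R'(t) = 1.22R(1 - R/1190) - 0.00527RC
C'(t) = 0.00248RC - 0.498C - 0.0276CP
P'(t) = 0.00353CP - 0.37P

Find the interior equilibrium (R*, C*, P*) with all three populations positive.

From dP/dt = 0: 0.00353C* = 0.37, so C* = 105.
From dR/dt = 0: 1.22(1 - R*/1190) = 0.00527·105, giving R* = 1190·(1 - 0.453) = 651.
From dC/dt = 0: 0.00248·651 - 0.498 = 0.0276P*, so P* = 1.12/0.0276 = 40.5.

R* ≈ 651, C* ≈ 105, P* ≈ 40.5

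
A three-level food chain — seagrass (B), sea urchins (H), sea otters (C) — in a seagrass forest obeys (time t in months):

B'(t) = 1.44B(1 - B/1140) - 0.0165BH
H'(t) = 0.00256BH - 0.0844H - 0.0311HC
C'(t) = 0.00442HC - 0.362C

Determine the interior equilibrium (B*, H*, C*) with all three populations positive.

B* ≈ 70.2, H* ≈ 81.9, C* ≈ 3.06

From dC/dt = 0: 0.00442H* = 0.362, so H* = 81.9.
From dB/dt = 0: 1.44(1 - B*/1140) = 0.0165·81.9, giving B* = 1140·(1 - 0.938) = 70.2.
From dH/dt = 0: 0.00256·70.2 - 0.0844 = 0.0311C*, so C* = 0.0952/0.0311 = 3.06.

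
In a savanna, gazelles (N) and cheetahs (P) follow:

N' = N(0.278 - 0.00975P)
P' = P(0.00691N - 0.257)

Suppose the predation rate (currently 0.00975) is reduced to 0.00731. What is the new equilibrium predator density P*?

P* ≈ 38

At the interior fixed point, setting dN/dt = 0 with N > 0 fixes P* = (prey growth rate)/(NP coefficient) — independent of the other coefficients.
With the change, P* = 0.278/0.00731 = 38; it rises from 28.5.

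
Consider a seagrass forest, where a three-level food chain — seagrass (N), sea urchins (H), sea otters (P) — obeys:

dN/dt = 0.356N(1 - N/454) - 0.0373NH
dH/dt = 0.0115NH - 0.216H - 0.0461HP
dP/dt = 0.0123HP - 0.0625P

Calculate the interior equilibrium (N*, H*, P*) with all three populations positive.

N* ≈ 212, H* ≈ 5.08, P* ≈ 48.3

From dP/dt = 0: 0.0123H* = 0.0625, so H* = 5.08.
From dN/dt = 0: 0.356(1 - N*/454) = 0.0373·5.08, giving N* = 454·(1 - 0.532) = 212.
From dH/dt = 0: 0.0115·212 - 0.216 = 0.0461P*, so P* = 2.23/0.0461 = 48.3.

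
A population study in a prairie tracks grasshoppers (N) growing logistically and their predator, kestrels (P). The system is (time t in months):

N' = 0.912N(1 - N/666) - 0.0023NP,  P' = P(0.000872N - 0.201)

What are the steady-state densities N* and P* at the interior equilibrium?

From dP/dt = 0 with P > 0: 0.000872N* = 0.201, so N* = 231.
Substitute into dN/dt = 0: 0.912(1 - 231/666) = 0.0023P*.
The bracket is 0.654, giving P* = 0.596/0.0023 = 259.

N* ≈ 231, P* ≈ 259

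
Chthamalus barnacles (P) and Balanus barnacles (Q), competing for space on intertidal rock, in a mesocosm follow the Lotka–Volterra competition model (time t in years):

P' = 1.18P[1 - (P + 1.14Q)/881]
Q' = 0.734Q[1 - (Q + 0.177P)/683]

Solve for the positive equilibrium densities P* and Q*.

P* ≈ 128, Q* ≈ 660

Setting both brackets to zero gives the nullclines P + 1.14Q = 881 and 0.177P + Q = 683.
Substituting Q = 683 - 0.177P into the first: P(1 - 1.14·0.177) = 881 - 1.14·683.
So P* = 102/0.798 = 128, and then Q* = 683 - 0.177·128 = 660.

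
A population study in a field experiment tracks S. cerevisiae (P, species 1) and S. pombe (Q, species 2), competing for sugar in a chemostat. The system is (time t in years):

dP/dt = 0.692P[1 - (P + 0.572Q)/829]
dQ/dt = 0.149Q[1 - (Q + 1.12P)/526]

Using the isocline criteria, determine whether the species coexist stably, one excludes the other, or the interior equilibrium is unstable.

Compare the nullcline intercepts: K1/α12 = 829/0.572 = 1450 > K2 = 526; K2/α21 = 526/1.12 = 470 < K1 = 829.
Since the inequalities point opposite ways, species 1 can invade but species 2 cannot.

species 1 excludes species 2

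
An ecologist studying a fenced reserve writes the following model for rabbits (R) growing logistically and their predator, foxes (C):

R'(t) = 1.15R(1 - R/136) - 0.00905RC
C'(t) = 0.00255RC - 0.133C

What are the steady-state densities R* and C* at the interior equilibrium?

R* ≈ 52.2, C* ≈ 78.3

From dC/dt = 0 with C > 0: 0.00255R* = 0.133, so R* = 52.2.
Substitute into dR/dt = 0: 1.15(1 - 52.2/136) = 0.00905C*.
The bracket is 0.616, giving C* = 0.709/0.00905 = 78.3.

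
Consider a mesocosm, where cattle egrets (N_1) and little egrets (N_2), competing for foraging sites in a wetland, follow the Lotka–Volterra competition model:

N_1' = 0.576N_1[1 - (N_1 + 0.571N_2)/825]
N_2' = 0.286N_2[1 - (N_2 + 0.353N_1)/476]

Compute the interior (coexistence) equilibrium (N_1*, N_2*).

N_1* ≈ 693, N_2* ≈ 231

Setting both brackets to zero gives the nullclines N_1 + 0.571N_2 = 825 and 0.353N_1 + N_2 = 476.
Substituting N_2 = 476 - 0.353N_1 into the first: N_1(1 - 0.571·0.353) = 825 - 0.571·476.
So N_1* = 553/0.798 = 693, and then N_2* = 476 - 0.353·693 = 231.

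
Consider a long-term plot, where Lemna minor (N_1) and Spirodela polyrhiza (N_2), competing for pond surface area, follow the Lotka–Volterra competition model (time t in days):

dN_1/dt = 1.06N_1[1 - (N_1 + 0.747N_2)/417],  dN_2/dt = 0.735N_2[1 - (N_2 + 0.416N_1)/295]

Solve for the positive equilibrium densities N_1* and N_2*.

Setting both brackets to zero gives the nullclines N_1 + 0.747N_2 = 417 and 0.416N_1 + N_2 = 295.
Substituting N_2 = 295 - 0.416N_1 into the first: N_1(1 - 0.747·0.416) = 417 - 0.747·295.
So N_1* = 197/0.689 = 285, and then N_2* = 295 - 0.416·285 = 176.

N_1* ≈ 285, N_2* ≈ 176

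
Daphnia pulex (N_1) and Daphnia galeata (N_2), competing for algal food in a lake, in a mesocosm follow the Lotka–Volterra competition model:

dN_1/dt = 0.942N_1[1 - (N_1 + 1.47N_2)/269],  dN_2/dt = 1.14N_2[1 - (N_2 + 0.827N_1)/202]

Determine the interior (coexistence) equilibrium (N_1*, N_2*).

N_1* ≈ 130, N_2* ≈ 94.9

Setting both brackets to zero gives the nullclines N_1 + 1.47N_2 = 269 and 0.827N_1 + N_2 = 202.
Substituting N_2 = 202 - 0.827N_1 into the first: N_1(1 - 1.47·0.827) = 269 - 1.47·202.
So N_1* = -27.9/-0.216 = 130, and then N_2* = 202 - 0.827·130 = 94.9.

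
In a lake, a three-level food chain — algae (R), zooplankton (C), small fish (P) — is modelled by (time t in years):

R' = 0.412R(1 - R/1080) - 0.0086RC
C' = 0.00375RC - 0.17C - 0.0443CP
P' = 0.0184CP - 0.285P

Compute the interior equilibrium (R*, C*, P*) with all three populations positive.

From dP/dt = 0: 0.0184C* = 0.285, so C* = 15.5.
From dR/dt = 0: 0.412(1 - R*/1080) = 0.0086·15.5, giving R* = 1080·(1 - 0.323) = 731.
From dC/dt = 0: 0.00375·731 - 0.17 = 0.0443P*, so P* = 2.57/0.0443 = 58.

R* ≈ 731, C* ≈ 15.5, P* ≈ 58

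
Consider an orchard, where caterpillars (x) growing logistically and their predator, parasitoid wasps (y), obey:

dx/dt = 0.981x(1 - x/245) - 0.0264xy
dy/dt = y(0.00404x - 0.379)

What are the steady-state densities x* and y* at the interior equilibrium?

x* ≈ 93.8, y* ≈ 22.9

From dy/dt = 0 with y > 0: 0.00404x* = 0.379, so x* = 93.8.
Substitute into dx/dt = 0: 0.981(1 - 93.8/245) = 0.0264y*.
The bracket is 0.617, giving y* = 0.605/0.0264 = 22.9.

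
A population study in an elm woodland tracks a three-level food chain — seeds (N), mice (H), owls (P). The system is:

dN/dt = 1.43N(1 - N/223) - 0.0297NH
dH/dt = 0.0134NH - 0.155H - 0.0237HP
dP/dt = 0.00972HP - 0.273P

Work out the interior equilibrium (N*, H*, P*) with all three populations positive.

N* ≈ 92.9, H* ≈ 28.1, P* ≈ 46

From dP/dt = 0: 0.00972H* = 0.273, so H* = 28.1.
From dN/dt = 0: 1.43(1 - N*/223) = 0.0297·28.1, giving N* = 223·(1 - 0.583) = 92.9.
From dH/dt = 0: 0.0134·92.9 - 0.155 = 0.0237P*, so P* = 1.09/0.0237 = 46.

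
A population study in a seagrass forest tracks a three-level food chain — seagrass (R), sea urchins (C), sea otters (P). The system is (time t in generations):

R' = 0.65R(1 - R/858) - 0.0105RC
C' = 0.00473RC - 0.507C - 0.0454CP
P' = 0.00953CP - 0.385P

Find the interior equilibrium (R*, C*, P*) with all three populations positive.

R* ≈ 298, C* ≈ 40.4, P* ≈ 19.9

From dP/dt = 0: 0.00953C* = 0.385, so C* = 40.4.
From dR/dt = 0: 0.65(1 - R*/858) = 0.0105·40.4, giving R* = 858·(1 - 0.653) = 298.
From dC/dt = 0: 0.00473·298 - 0.507 = 0.0454P*, so P* = 0.903/0.0454 = 19.9.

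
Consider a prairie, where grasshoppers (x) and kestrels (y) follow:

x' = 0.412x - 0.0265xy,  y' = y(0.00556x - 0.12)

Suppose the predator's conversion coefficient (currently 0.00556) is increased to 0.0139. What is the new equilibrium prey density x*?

x* ≈ 8.63

At the interior fixed point, setting dy/dt = 0 with y > 0 fixes x* = (predator death rate)/(xy coefficient) — independent of the other coefficients.
With the change, x* = 0.12/0.0139 = 8.63; it falls from 21.6.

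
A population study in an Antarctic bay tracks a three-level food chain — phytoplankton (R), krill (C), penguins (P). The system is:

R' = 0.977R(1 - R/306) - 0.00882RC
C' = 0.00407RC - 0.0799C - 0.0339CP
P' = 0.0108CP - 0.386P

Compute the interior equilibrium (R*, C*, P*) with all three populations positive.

From dP/dt = 0: 0.0108C* = 0.386, so C* = 35.7.
From dR/dt = 0: 0.977(1 - R*/306) = 0.00882·35.7, giving R* = 306·(1 - 0.323) = 207.
From dC/dt = 0: 0.00407·207 - 0.0799 = 0.0339P*, so P* = 0.764/0.0339 = 22.5.

R* ≈ 207, C* ≈ 35.7, P* ≈ 22.5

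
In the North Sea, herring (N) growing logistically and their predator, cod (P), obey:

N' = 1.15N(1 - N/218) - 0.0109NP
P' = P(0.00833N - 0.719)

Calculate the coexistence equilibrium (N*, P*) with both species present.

From dP/dt = 0 with P > 0: 0.00833N* = 0.719, so N* = 86.3.
Substitute into dN/dt = 0: 1.15(1 - 86.3/218) = 0.0109P*.
The bracket is 0.604, giving P* = 0.695/0.0109 = 63.7.

N* ≈ 86.3, P* ≈ 63.7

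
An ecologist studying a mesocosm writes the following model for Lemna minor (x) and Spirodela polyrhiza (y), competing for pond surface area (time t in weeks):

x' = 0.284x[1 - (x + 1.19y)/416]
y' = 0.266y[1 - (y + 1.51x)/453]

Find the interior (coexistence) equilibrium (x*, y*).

Setting both brackets to zero gives the nullclines x + 1.19y = 416 and 1.51x + y = 453.
Substituting y = 453 - 1.51x into the first: x(1 - 1.19·1.51) = 416 - 1.19·453.
So x* = -123/-0.797 = 154, and then y* = 453 - 1.51·154 = 220.

x* ≈ 154, y* ≈ 220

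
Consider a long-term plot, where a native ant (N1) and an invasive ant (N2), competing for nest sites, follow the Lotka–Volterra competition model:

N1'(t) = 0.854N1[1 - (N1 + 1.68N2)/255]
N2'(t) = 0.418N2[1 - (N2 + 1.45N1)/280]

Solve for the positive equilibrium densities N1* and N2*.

Setting both brackets to zero gives the nullclines N1 + 1.68N2 = 255 and 1.45N1 + N2 = 280.
Substituting N2 = 280 - 1.45N1 into the first: N1(1 - 1.68·1.45) = 255 - 1.68·280.
So N1* = -215/-1.44 = 150, and then N2* = 280 - 1.45·150 = 62.5.

N1* ≈ 150, N2* ≈ 62.5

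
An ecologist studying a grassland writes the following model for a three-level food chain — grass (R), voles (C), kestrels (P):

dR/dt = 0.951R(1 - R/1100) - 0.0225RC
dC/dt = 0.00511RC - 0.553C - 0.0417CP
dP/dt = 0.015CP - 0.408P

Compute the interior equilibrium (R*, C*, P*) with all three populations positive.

R* ≈ 392, C* ≈ 27.2, P* ≈ 34.8

From dP/dt = 0: 0.015C* = 0.408, so C* = 27.2.
From dR/dt = 0: 0.951(1 - R*/1100) = 0.0225·27.2, giving R* = 1100·(1 - 0.644) = 392.
From dC/dt = 0: 0.00511·392 - 0.553 = 0.0417P*, so P* = 1.45/0.0417 = 34.8.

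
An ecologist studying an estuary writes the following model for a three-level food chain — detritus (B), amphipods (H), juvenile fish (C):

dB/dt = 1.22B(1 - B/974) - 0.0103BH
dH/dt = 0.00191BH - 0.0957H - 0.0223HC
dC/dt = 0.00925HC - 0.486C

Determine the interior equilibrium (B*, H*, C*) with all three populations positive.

B* ≈ 542, H* ≈ 52.5, C* ≈ 42.1

From dC/dt = 0: 0.00925H* = 0.486, so H* = 52.5.
From dB/dt = 0: 1.22(1 - B*/974) = 0.0103·52.5, giving B* = 974·(1 - 0.444) = 542.
From dH/dt = 0: 0.00191·542 - 0.0957 = 0.0223C*, so C* = 0.939/0.0223 = 42.1.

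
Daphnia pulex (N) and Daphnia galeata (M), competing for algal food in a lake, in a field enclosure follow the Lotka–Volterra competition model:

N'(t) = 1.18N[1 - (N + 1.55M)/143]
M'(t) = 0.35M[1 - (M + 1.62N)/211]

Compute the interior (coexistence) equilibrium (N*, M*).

N* ≈ 122, M* ≈ 13.7

Setting both brackets to zero gives the nullclines N + 1.55M = 143 and 1.62N + M = 211.
Substituting M = 211 - 1.62N into the first: N(1 - 1.55·1.62) = 143 - 1.55·211.
So N* = -184/-1.51 = 122, and then M* = 211 - 1.62·122 = 13.7.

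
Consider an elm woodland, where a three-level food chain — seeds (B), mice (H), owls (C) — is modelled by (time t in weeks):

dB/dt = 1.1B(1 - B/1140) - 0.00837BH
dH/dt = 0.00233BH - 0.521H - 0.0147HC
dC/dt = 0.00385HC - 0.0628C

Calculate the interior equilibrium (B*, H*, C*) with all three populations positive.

From dC/dt = 0: 0.00385H* = 0.0628, so H* = 16.3.
From dB/dt = 0: 1.1(1 - B*/1140) = 0.00837·16.3, giving B* = 1140·(1 - 0.124) = 999.
From dH/dt = 0: 0.00233·999 - 0.521 = 0.0147C*, so C* = 1.81/0.0147 = 123.

B* ≈ 999, H* ≈ 16.3, C* ≈ 123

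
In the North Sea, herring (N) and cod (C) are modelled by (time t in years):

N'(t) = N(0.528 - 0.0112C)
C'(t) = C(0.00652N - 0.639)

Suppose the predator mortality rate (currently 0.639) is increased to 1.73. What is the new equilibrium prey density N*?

N* ≈ 265

At the interior fixed point, setting dC/dt = 0 with C > 0 fixes N* = (predator death rate)/(NC coefficient) — independent of the other coefficients.
With the change, N* = 1.73/0.00652 = 265; it rises from 98.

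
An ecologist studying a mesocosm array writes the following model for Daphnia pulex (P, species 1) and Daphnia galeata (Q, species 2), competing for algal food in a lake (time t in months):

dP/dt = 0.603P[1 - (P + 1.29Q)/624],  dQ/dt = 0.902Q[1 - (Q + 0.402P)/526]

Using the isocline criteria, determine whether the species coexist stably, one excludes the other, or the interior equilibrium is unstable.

Compare the nullcline intercepts: K1/α12 = 624/1.29 = 484 < K2 = 526; K2/α21 = 526/0.402 = 1310 > K1 = 624.
Since the inequalities point opposite ways, species 2 can invade but species 1 cannot.

species 2 excludes species 1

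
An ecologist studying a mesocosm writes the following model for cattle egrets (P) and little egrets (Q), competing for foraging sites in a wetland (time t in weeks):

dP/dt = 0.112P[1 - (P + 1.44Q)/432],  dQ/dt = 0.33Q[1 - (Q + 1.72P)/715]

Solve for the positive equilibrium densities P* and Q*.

Setting both brackets to zero gives the nullclines P + 1.44Q = 432 and 1.72P + Q = 715.
Substituting Q = 715 - 1.72P into the first: P(1 - 1.44·1.72) = 432 - 1.44·715.
So P* = -598/-1.48 = 405, and then Q* = 715 - 1.72·405 = 19.

P* ≈ 405, Q* ≈ 19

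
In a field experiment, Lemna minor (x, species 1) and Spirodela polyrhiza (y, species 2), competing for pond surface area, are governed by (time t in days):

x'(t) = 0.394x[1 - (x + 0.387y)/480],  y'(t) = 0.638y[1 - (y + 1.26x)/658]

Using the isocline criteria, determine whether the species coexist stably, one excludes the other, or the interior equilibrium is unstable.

stable coexistence

Compare the nullcline intercepts: K1/α12 = 480/0.387 = 1240 > K2 = 658; K2/α21 = 658/1.26 = 522 > K1 = 480.
Since both inequalities hold, each species can invade when rare, so the interior equilibrium is stable.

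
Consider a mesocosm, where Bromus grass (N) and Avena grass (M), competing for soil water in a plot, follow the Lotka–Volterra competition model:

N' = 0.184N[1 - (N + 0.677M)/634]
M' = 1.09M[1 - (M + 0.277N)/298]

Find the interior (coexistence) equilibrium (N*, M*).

Setting both brackets to zero gives the nullclines N + 0.677M = 634 and 0.277N + M = 298.
Substituting M = 298 - 0.277N into the first: N(1 - 0.677·0.277) = 634 - 0.677·298.
So N* = 432/0.812 = 532, and then M* = 298 - 0.277·532 = 151.

N* ≈ 532, M* ≈ 151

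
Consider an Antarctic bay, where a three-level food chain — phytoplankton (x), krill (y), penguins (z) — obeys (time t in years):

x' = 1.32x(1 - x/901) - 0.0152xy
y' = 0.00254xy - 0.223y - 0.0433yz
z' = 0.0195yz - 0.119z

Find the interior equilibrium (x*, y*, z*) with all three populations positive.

x* ≈ 838, y* ≈ 6.1, z* ≈ 44

From dz/dt = 0: 0.0195y* = 0.119, so y* = 6.1.
From dx/dt = 0: 1.32(1 - x*/901) = 0.0152·6.1, giving x* = 901·(1 - 0.0703) = 838.
From dy/dt = 0: 0.00254·838 - 0.223 = 0.0433z*, so z* = 1.9/0.0433 = 44.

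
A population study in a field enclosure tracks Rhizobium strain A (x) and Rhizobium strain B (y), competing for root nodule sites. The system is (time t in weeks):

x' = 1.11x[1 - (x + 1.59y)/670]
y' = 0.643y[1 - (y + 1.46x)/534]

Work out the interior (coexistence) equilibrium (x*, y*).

Setting both brackets to zero gives the nullclines x + 1.59y = 670 and 1.46x + y = 534.
Substituting y = 534 - 1.46x into the first: x(1 - 1.59·1.46) = 670 - 1.59·534.
So x* = -179/-1.32 = 136, and then y* = 534 - 1.46·136 = 336.

x* ≈ 136, y* ≈ 336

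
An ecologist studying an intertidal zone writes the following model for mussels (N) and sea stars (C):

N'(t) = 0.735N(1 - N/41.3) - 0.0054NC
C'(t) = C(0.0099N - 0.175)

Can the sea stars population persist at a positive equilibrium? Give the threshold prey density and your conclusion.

Threshold N = 17.7; K > 17.7, so yes, the predator persists.

The predator equation gives dC/dt > 0 only when N > 0.175/0.0099 = 17.7.
Without the predator, N → K = 41.3. Since 41.3 > 17.7, the predator can invade and persist.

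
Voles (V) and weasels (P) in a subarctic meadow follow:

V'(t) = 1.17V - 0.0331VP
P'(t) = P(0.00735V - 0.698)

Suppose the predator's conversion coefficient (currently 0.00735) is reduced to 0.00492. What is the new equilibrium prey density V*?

V* ≈ 142

At the interior fixed point, setting dP/dt = 0 with P > 0 fixes V* = (predator death rate)/(VP coefficient) — independent of the other coefficients.
With the change, V* = 0.698/0.00492 = 142; it rises from 95.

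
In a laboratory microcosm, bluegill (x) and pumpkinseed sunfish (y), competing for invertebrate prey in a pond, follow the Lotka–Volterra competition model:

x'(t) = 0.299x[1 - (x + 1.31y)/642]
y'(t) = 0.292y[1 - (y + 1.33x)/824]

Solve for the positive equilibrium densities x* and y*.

Setting both brackets to zero gives the nullclines x + 1.31y = 642 and 1.33x + y = 824.
Substituting y = 824 - 1.33x into the first: x(1 - 1.31·1.33) = 642 - 1.31·824.
So x* = -437/-0.742 = 589, and then y* = 824 - 1.33·589 = 40.2.

x* ≈ 589, y* ≈ 40.2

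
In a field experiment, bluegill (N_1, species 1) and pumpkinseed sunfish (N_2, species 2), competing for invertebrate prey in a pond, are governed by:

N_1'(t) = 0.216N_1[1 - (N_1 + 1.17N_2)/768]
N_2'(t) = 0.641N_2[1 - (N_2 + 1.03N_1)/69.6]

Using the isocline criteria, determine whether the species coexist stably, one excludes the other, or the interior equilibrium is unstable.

Compare the nullcline intercepts: K1/α12 = 768/1.17 = 656 > K2 = 69.6; K2/α21 = 69.6/1.03 = 67.6 < K1 = 768.
Since the inequalities point opposite ways, species 1 can invade but species 2 cannot.

species 1 excludes species 2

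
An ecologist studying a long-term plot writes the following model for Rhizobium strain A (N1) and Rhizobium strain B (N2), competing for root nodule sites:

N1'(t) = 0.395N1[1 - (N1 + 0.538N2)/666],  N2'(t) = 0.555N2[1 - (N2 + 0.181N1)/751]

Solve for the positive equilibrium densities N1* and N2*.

N1* ≈ 290, N2* ≈ 698

Setting both brackets to zero gives the nullclines N1 + 0.538N2 = 666 and 0.181N1 + N2 = 751.
Substituting N2 = 751 - 0.181N1 into the first: N1(1 - 0.538·0.181) = 666 - 0.538·751.
So N1* = 262/0.903 = 290, and then N2* = 751 - 0.181·290 = 698.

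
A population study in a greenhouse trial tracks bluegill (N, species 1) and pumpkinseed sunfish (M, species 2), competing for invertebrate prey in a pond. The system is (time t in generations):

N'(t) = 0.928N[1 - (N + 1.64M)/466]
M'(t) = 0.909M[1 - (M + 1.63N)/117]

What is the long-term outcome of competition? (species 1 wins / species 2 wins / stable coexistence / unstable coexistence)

Compare the nullcline intercepts: K1/α12 = 466/1.64 = 284 > K2 = 117; K2/α21 = 117/1.63 = 71.8 < K1 = 466.
Since the inequalities point opposite ways, species 1 can invade but species 2 cannot.

species 1 excludes species 2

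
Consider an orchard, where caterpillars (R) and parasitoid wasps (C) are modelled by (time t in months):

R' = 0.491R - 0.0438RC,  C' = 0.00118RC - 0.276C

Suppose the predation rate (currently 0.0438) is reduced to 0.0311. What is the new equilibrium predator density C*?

C* ≈ 15.8

At the interior fixed point, setting dR/dt = 0 with R > 0 fixes C* = (prey growth rate)/(RC coefficient) — independent of the other coefficients.
With the change, C* = 0.491/0.0311 = 15.8; it rises from 11.2.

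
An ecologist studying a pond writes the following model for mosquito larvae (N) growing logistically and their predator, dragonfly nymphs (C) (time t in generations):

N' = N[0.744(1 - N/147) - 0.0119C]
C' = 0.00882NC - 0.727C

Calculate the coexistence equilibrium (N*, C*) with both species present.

N* ≈ 82.4, C* ≈ 27.5

From dC/dt = 0 with C > 0: 0.00882N* = 0.727, so N* = 82.4.
Substitute into dN/dt = 0: 0.744(1 - 82.4/147) = 0.0119C*.
The bracket is 0.439, giving C* = 0.327/0.0119 = 27.5.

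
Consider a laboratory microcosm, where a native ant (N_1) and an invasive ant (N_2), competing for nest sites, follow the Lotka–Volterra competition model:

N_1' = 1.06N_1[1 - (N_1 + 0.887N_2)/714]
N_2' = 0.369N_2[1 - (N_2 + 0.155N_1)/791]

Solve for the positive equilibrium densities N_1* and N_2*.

N_1* ≈ 14.4, N_2* ≈ 789

Setting both brackets to zero gives the nullclines N_1 + 0.887N_2 = 714 and 0.155N_1 + N_2 = 791.
Substituting N_2 = 791 - 0.155N_1 into the first: N_1(1 - 0.887·0.155) = 714 - 0.887·791.
So N_1* = 12.4/0.863 = 14.4, and then N_2* = 791 - 0.155·14.4 = 789.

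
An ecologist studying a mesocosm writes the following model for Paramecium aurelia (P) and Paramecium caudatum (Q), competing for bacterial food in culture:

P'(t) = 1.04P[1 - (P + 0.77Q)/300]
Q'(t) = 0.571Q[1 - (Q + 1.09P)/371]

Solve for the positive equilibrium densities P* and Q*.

P* ≈ 89.2, Q* ≈ 274

Setting both brackets to zero gives the nullclines P + 0.77Q = 300 and 1.09P + Q = 371.
Substituting Q = 371 - 1.09P into the first: P(1 - 0.77·1.09) = 300 - 0.77·371.
So P* = 14.3/0.161 = 89.2, and then Q* = 371 - 1.09·89.2 = 274.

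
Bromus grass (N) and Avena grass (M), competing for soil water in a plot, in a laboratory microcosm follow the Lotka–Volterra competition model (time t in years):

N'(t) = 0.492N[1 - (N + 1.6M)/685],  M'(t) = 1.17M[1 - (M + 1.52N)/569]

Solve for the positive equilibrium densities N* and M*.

N* ≈ 157, M* ≈ 330

Setting both brackets to zero gives the nullclines N + 1.6M = 685 and 1.52N + M = 569.
Substituting M = 569 - 1.52N into the first: N(1 - 1.6·1.52) = 685 - 1.6·569.
So N* = -225/-1.43 = 157, and then M* = 569 - 1.52·157 = 330.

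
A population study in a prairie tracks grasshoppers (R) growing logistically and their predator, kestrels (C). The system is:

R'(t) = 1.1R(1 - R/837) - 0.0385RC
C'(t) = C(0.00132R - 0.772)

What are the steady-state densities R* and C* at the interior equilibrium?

From dC/dt = 0 with C > 0: 0.00132R* = 0.772, so R* = 585.
Substitute into dR/dt = 0: 1.1(1 - 585/837) = 0.0385C*.
The bracket is 0.301, giving C* = 0.331/0.0385 = 8.61.

R* ≈ 585, C* ≈ 8.61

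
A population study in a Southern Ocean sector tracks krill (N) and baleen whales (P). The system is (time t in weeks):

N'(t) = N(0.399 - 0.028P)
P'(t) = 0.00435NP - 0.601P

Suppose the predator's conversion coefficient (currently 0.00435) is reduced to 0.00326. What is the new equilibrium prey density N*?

N* ≈ 184

At the interior fixed point, setting dP/dt = 0 with P > 0 fixes N* = (predator death rate)/(NP coefficient) — independent of the other coefficients.
With the change, N* = 0.601/0.00326 = 184; it rises from 138.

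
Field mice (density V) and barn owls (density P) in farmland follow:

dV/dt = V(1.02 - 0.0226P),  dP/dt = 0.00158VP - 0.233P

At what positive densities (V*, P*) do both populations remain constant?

Set dP/dt = 0 with P > 0: 0.00158V - 0.233 = 0, so V* = 0.233/0.00158 = 147.
Set dV/dt = 0 with V > 0: 1.02 - 0.0226P = 0, so P* = 1.02/0.0226 = 45.1.

V* ≈ 147, P* ≈ 45.1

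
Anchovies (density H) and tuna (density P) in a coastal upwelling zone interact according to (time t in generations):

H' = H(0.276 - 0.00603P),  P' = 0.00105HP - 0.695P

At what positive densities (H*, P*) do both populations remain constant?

H* ≈ 662, P* ≈ 45.8

Set dP/dt = 0 with P > 0: 0.00105H - 0.695 = 0, so H* = 0.695/0.00105 = 662.
Set dH/dt = 0 with H > 0: 0.276 - 0.00603P = 0, so P* = 0.276/0.00603 = 45.8.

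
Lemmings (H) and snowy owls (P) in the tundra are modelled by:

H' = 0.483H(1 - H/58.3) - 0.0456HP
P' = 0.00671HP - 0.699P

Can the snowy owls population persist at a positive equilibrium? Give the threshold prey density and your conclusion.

Threshold H = 104; K < 104, so no, the predator goes extinct.

The predator equation gives dP/dt > 0 only when H > 0.699/0.00671 = 104.
Without the predator, H → K = 58.3. Since 58.3 < 104, the predator cannot invade.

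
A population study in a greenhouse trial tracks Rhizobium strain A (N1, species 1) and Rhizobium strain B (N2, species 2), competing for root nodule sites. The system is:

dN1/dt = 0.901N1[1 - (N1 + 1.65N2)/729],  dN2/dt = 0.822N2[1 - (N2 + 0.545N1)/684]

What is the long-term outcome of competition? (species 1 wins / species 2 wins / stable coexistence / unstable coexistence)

Compare the nullcline intercepts: K1/α12 = 729/1.65 = 442 < K2 = 684; K2/α21 = 684/0.545 = 1260 > K1 = 729.
Since the inequalities point opposite ways, species 2 can invade but species 1 cannot.

species 2 excludes species 1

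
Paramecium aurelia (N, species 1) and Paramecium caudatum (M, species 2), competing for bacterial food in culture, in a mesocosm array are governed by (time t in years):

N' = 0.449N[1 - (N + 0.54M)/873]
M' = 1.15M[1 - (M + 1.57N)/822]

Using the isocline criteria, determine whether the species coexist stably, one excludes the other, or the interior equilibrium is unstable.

species 1 excludes species 2

Compare the nullcline intercepts: K1/α12 = 873/0.54 = 1620 > K2 = 822; K2/α21 = 822/1.57 = 524 < K1 = 873.
Since the inequalities point opposite ways, species 1 can invade but species 2 cannot.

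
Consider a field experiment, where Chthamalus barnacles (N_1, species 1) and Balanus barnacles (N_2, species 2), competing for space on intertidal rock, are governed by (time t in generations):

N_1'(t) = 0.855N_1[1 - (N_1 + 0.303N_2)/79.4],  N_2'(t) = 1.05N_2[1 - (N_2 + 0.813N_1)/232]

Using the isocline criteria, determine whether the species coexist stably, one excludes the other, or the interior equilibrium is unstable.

stable coexistence

Compare the nullcline intercepts: K1/α12 = 79.4/0.303 = 262 > K2 = 232; K2/α21 = 232/0.813 = 285 > K1 = 79.4.
Since both inequalities hold, each species can invade when rare, so the interior equilibrium is stable.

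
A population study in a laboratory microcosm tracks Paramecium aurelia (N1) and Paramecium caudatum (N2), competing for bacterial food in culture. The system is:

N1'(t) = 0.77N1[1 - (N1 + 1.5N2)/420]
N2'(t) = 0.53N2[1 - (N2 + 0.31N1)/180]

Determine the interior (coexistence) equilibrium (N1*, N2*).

Setting both brackets to zero gives the nullclines N1 + 1.5N2 = 420 and 0.31N1 + N2 = 180.
Substituting N2 = 180 - 0.31N1 into the first: N1(1 - 1.5·0.31) = 420 - 1.5·180.
So N1* = 150/0.535 = 280, and then N2* = 180 - 0.31·280 = 93.1.

N1* ≈ 280, N2* ≈ 93.1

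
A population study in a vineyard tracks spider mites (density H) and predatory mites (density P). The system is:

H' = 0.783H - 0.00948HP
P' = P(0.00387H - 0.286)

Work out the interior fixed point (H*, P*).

H* ≈ 73.9, P* ≈ 82.6

Set dP/dt = 0 with P > 0: 0.00387H - 0.286 = 0, so H* = 0.286/0.00387 = 73.9.
Set dH/dt = 0 with H > 0: 0.783 - 0.00948P = 0, so P* = 0.783/0.00948 = 82.6.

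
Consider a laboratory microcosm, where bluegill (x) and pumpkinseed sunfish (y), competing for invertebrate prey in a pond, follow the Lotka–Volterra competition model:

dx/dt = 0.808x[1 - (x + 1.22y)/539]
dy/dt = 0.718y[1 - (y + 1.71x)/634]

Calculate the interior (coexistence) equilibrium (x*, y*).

x* ≈ 216, y* ≈ 265

Setting both brackets to zero gives the nullclines x + 1.22y = 539 and 1.71x + y = 634.
Substituting y = 634 - 1.71x into the first: x(1 - 1.22·1.71) = 539 - 1.22·634.
So x* = -234/-1.09 = 216, and then y* = 634 - 1.71·216 = 265.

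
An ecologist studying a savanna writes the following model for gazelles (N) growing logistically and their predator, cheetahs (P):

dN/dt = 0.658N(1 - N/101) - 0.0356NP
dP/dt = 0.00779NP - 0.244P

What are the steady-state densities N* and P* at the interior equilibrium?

From dP/dt = 0 with P > 0: 0.00779N* = 0.244, so N* = 31.3.
Substitute into dN/dt = 0: 0.658(1 - 31.3/101) = 0.0356P*.
The bracket is 0.69, giving P* = 0.454/0.0356 = 12.8.

N* ≈ 31.3, P* ≈ 12.8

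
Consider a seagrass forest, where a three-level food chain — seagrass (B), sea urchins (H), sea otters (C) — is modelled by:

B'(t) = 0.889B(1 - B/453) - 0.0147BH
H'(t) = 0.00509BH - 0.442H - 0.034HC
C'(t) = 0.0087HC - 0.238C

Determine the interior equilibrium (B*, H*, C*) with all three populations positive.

From dC/dt = 0: 0.0087H* = 0.238, so H* = 27.4.
From dB/dt = 0: 0.889(1 - B*/453) = 0.0147·27.4, giving B* = 453·(1 - 0.452) = 248.
From dH/dt = 0: 0.00509·248 - 0.442 = 0.034C*, so C* = 0.821/0.034 = 24.1.

B* ≈ 248, H* ≈ 27.4, C* ≈ 24.1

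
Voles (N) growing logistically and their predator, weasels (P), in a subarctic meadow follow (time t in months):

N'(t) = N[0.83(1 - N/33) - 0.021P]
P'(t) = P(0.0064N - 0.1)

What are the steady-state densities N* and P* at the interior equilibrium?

N* ≈ 15.6, P* ≈ 20.8

From dP/dt = 0 with P > 0: 0.0064N* = 0.1, so N* = 15.6.
Substitute into dN/dt = 0: 0.83(1 - 15.6/33) = 0.021P*.
The bracket is 0.527, giving P* = 0.437/0.021 = 20.8.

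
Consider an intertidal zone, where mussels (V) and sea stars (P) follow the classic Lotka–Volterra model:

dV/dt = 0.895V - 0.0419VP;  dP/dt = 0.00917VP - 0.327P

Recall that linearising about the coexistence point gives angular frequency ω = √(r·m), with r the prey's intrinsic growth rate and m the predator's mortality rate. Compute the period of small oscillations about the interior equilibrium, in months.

Here r = 0.895 and m = 0.327, so r·m = 0.293.
ω = √0.293 = 0.541 per month, hence T = 2π/ω ≈ 11.6 months.

T ≈ 11.6 months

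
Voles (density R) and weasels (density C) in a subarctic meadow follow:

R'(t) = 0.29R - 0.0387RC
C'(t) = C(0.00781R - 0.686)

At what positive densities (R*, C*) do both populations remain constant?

Set dC/dt = 0 with C > 0: 0.00781R - 0.686 = 0, so R* = 0.686/0.00781 = 87.8.
Set dR/dt = 0 with R > 0: 0.29 - 0.0387C = 0, so C* = 0.29/0.0387 = 7.49.

R* ≈ 87.8, C* ≈ 7.49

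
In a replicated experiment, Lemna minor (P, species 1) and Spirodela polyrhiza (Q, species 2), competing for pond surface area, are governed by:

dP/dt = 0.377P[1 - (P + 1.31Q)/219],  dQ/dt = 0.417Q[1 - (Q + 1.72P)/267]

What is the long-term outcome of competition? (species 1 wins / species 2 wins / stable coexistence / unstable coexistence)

unstable coexistence (outcome depends on initial conditions)

Compare the nullcline intercepts: K1/α12 = 219/1.31 = 167 < K2 = 267; K2/α21 = 267/1.72 = 155 < K1 = 219.
Since both are reversed, neither can invade when rare; the interior point is a saddle.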